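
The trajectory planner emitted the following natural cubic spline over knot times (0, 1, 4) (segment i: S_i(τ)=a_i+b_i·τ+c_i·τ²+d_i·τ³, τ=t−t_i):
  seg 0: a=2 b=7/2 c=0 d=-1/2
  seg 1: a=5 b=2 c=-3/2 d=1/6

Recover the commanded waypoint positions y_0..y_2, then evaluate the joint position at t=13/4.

y_0=2 y_1=5 y_2=2
S(13/4) = 487/128

y_0 = S_0(0) = a_0 = 2
y_1 = S_1(0) = a_1 = 5
y_2 = S_1(3) = 2
t_q=13/4 is in segment 1 (τ=9/4); S_1(τ)=487/128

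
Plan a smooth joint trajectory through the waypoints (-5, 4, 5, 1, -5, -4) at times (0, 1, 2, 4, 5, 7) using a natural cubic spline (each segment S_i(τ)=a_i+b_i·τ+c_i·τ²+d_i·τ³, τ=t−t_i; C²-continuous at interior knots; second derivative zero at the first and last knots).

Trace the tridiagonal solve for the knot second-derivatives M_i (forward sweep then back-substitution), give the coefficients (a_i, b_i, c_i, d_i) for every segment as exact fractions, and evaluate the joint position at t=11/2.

  seg 0: a=-5 b=7825/709 c=0 d=-1444/709
  seg 1: a=4 b=3493/709 c=-4332/709 d=1548/709
  seg 2: a=5 b=-527/709 c=312/709 d=-1515/2836
  seg 3: a=1 b=-3824/709 c=-3921/1418 d=3061/1418
  seg 4: a=-5 b=-6307/1418 c=2631/709 d=-877/1418
S(11/2) = -72301/11344

Δ: Δ0=9, Δ1=1, Δ2=-2, Δ3=-6, Δ4=1/2
row 1: diag=4, rhs=-48; c'=1/4, d'=-12
row 2: denom=6−1·1/4=23/4; d'=(-18−1·-12)/(23/4)=-24/23
row 3: denom=6−2·8/23=122/23; d'=(-24−2·-24/23)/(122/23)=-252/61
row 4: denom=6−1·23/122=709/122; d'=(39−1·-252/61)/(709/122)=5262/709
back: M4=5262/709
back: M3=-252/61−23/122·5262/709=-3921/709
back: M2=-24/23−8/23·-3921/709=624/709
back: M1=-12−1/4·624/709=-8664/709
M: M0=0, M1=-8664/709, M2=624/709, M3=-3921/709, M4=5262/709, M5=0
seg 0: a=-5, c=M0/2=0, d=(M1−M0)/(6·1)=-1444/709, b=Δ0−h0·(2M0+M1)/6=7825/709
seg 1: a=4, c=M1/2=-4332/709, d=(M2−M1)/(6·1)=1548/709, b=Δ1−h1·(2M1+M2)/6=3493/709
seg 2: a=5, c=M2/2=312/709, d=(M3−M2)/(6·2)=-1515/2836, b=Δ2−h2·(2M2+M3)/6=-527/709
seg 3: a=1, c=M3/2=-3921/1418, d=(M4−M3)/(6·1)=3061/1418, b=Δ3−h3·(2M3+M4)/6=-3824/709
seg 4: a=-5, c=M4/2=2631/709, d=(M5−M4)/(6·2)=-877/1418, b=Δ4−h4·(2M4+M5)/6=-6307/1418
t_q=11/2 → seg 4, τ=1/2; S=-5+-6307/1418·τ+2631/709·τ²+-877/1418·τ³=-72301/11344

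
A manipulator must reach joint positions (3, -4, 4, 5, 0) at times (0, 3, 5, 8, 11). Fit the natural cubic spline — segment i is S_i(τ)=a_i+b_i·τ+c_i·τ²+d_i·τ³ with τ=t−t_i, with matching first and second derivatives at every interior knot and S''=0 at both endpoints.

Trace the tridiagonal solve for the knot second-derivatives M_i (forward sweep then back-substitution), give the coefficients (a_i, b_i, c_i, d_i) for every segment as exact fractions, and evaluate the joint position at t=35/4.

Δ: Δ0=-7/3, Δ1=4, Δ2=1/3, Δ3=-5/3
row 1: diag=10, rhs=38; c'=1/5, d'=19/5
row 2: denom=10−2·1/5=48/5; d'=(-22−2·19/5)/(48/5)=-37/12
row 3: denom=12−3·5/16=177/16; d'=(-12−3·-37/12)/(177/16)=-44/177
back: M3=-44/177
back: M2=-37/12−5/16·-44/177=-532/177
back: M1=19/5−1/5·-532/177=779/177
M: M0=0, M1=779/177, M2=-532/177, M3=-44/177, M4=0
seg 0: a=3, c=M0/2=0, d=(M1−M0)/(6·3)=779/3186, b=Δ0−h0·(2M0+M1)/6=-535/118
seg 1: a=-4, c=M1/2=779/354, d=(M2−M1)/(6·2)=-437/708, b=Δ1−h1·(2M1+M2)/6=122/59
seg 2: a=4, c=M2/2=-266/177, d=(M3−M2)/(6·3)=244/1593, b=Δ2−h2·(2M2+M3)/6=613/177
seg 3: a=5, c=M3/2=-22/177, d=(M4−M3)/(6·3)=22/1593, b=Δ3−h3·(2M3+M4)/6=-251/177
t_q=35/4 → seg 3, τ=3/4; S=5+-251/177·τ+-22/177·τ²+22/1593·τ³=7311/1888

  seg 0: a=3 b=-535/118 c=0 d=779/3186
  seg 1: a=-4 b=122/59 c=779/354 d=-437/708
  seg 2: a=4 b=613/177 c=-266/177 d=244/1593
  seg 3: a=5 b=-251/177 c=-22/177 d=22/1593
S(35/4) = 7311/1888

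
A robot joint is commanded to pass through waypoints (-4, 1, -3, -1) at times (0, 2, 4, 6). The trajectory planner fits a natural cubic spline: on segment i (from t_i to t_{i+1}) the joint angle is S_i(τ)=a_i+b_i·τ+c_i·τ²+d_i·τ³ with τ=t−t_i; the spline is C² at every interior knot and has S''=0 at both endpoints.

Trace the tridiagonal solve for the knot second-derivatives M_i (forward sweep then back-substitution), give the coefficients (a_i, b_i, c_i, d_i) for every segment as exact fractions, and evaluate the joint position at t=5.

  seg 0: a=-4 b=39/10 c=0 d=-7/20
  seg 1: a=1 b=-3/10 c=-21/10 d=5/8
  seg 2: a=-3 b=-6/5 c=33/20 d=-11/40
S(5) = -113/40

Δ: Δ0=5/2, Δ1=-2, Δ2=1
row 1: diag=8, rhs=-27; c'=1/4, d'=-27/8
row 2: denom=8−2·1/4=15/2; d'=(18−2·-27/8)/(15/2)=33/10
back: M2=33/10
back: M1=-27/8−1/4·33/10=-21/5
M: M0=0, M1=-21/5, M2=33/10, M3=0
seg 0: a=-4, c=M0/2=0, d=(M1−M0)/(6·2)=-7/20, b=Δ0−h0·(2M0+M1)/6=39/10
seg 1: a=1, c=M1/2=-21/10, d=(M2−M1)/(6·2)=5/8, b=Δ1−h1·(2M1+M2)/6=-3/10
seg 2: a=-3, c=M2/2=33/20, d=(M3−M2)/(6·2)=-11/40, b=Δ2−h2·(2M2+M3)/6=-6/5
t_q=5 → seg 2, τ=1; S=-3+-6/5·τ+33/20·τ²+-11/40·τ³=-113/40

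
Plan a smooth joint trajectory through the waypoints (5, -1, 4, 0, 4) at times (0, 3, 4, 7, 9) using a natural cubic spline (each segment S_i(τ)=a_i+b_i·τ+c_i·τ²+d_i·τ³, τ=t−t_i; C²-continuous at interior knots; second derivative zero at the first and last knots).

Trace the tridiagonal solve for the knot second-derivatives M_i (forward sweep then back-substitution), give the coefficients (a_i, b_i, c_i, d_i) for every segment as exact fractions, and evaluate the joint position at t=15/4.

Δ: Δ0=-2, Δ1=5, Δ2=-4/3, Δ3=2
row 1: diag=8, rhs=42; c'=1/8, d'=21/4
row 2: denom=8−1·1/8=63/8; d'=(-38−1·21/4)/(63/8)=-346/63
row 3: denom=10−3·8/21=62/7; d'=(20−3·-346/63)/(62/7)=383/93
back: M3=383/93
back: M2=-346/63−8/21·383/93=-1970/279
back: M1=21/4−1/8·-1970/279=1711/279
M: M0=0, M1=1711/279, M2=-1970/279, M3=383/93, M4=0
seg 0: a=5, c=M0/2=0, d=(M1−M0)/(6·3)=1711/5022, b=Δ0−h0·(2M0+M1)/6=-2827/558
seg 1: a=-1, c=M1/2=1711/558, d=(M2−M1)/(6·1)=-409/186, b=Δ1−h1·(2M1+M2)/6=1153/279
seg 2: a=4, c=M2/2=-985/279, d=(M3−M2)/(6·3)=3119/5022, b=Δ2−h2·(2M2+M3)/6=2047/558
seg 3: a=0, c=M3/2=383/186, d=(M4−M3)/(6·2)=-383/1116, b=Δ3−h3·(2M3+M4)/6=-208/279
t_q=15/4 → seg 1, τ=3/4; S=-1+1153/279·τ+1711/558·τ²+-409/186·τ³=34481/11904

  seg 0: a=5 b=-2827/558 c=0 d=1711/5022
  seg 1: a=-1 b=1153/279 c=1711/558 d=-409/186
  seg 2: a=4 b=2047/558 c=-985/279 d=3119/5022
  seg 3: a=0 b=-208/279 c=383/186 d=-383/1116
S(15/4) = 34481/11904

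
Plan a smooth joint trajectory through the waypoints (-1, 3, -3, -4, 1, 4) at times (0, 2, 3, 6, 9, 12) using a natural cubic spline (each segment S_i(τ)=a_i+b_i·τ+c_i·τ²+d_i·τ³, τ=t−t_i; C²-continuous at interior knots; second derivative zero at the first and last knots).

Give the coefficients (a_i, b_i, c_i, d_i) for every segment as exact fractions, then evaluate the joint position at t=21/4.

Δ: Δ0=2, Δ1=-6, Δ2=-1/3, Δ3=5/3, Δ4=1
row 1: diag=6, rhs=-48; c'=1/6, d'=-8
row 2: denom=8−1·1/6=47/6; d'=(34−1·-8)/(47/6)=252/47
row 3: denom=12−3·18/47=510/47; d'=(12−3·252/47)/(510/47)=-32/85
row 4: denom=12−3·47/170=1899/170; d'=(-4−3·-32/85)/(1899/170)=-488/1899
back: M4=-488/1899
back: M3=-32/85−47/170·-488/1899=-580/1899
back: M2=252/47−18/47·-580/1899=1156/211
back: M1=-8−1/6·1156/211=-5642/633
M: M0=0, M1=-5642/633, M2=1156/211, M3=-580/1899, M4=-488/1899, M5=0
seg 0: a=-1, c=M0/2=0, d=(M1−M0)/(6·2)=-2821/3798, b=Δ0−h0·(2M0+M1)/6=9440/1899
seg 1: a=3, c=M1/2=-2821/633, d=(M2−M1)/(6·1)=4555/1899, b=Δ1−h1·(2M1+M2)/6=-7486/1899
seg 2: a=-3, c=M2/2=578/211, d=(M3−M2)/(6·3)=-5492/17091, b=Δ2−h2·(2M2+M3)/6=-10747/1899
seg 3: a=-4, c=M3/2=-290/1899, d=(M4−M3)/(6·3)=46/17091, b=Δ3−h3·(2M3+M4)/6=3989/1899
seg 4: a=1, c=M4/2=-244/1899, d=(M5−M4)/(6·3)=244/17091, b=Δ4−h4·(2M4+M5)/6=2387/1899
t_q=21/4 → seg 2, τ=9/4; S=-3+-10747/1899·τ+578/211·τ²+-5492/17091·τ³=-18655/3376

  seg 0: a=-1 b=9440/1899 c=0 d=-2821/3798
  seg 1: a=3 b=-7486/1899 c=-2821/633 d=4555/1899
  seg 2: a=-3 b=-10747/1899 c=578/211 d=-5492/17091
  seg 3: a=-4 b=3989/1899 c=-290/1899 d=46/17091
  seg 4: a=1 b=2387/1899 c=-244/1899 d=244/17091
S(21/4) = -18655/3376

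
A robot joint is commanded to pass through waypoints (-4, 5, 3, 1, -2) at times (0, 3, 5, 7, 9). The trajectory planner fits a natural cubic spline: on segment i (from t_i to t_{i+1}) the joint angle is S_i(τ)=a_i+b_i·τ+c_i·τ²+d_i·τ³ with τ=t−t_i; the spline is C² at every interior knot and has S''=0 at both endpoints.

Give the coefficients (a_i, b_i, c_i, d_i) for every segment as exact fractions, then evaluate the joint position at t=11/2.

Δ: Δ0=3, Δ1=-1, Δ2=-1, Δ3=-3/2
row 1: diag=10, rhs=-24; c'=1/5, d'=-12/5
row 2: denom=8−2·1/5=38/5; d'=(0−2·-12/5)/(38/5)=12/19
row 3: denom=8−2·5/19=142/19; d'=(-3−2·12/19)/(142/19)=-81/142
back: M3=-81/142
back: M2=12/19−5/19·-81/142=111/142
back: M1=-12/5−1/5·111/142=-363/142
M: M0=0, M1=-363/142, M2=111/142, M3=-81/142, M4=0
seg 0: a=-4, c=M0/2=0, d=(M1−M0)/(6·3)=-121/852, b=Δ0−h0·(2M0+M1)/6=1215/284
seg 1: a=5, c=M1/2=-363/284, d=(M2−M1)/(6·2)=79/284, b=Δ1−h1·(2M1+M2)/6=63/142
seg 2: a=3, c=M2/2=111/284, d=(M3−M2)/(6·2)=-8/71, b=Δ2−h2·(2M2+M3)/6=-189/142
seg 3: a=1, c=M3/2=-81/284, d=(M4−M3)/(6·2)=27/568, b=Δ3−h3·(2M3+M4)/6=-159/142
t_q=11/2 → seg 2, τ=1/2; S=3+-189/142·τ+111/284·τ²+-8/71·τ³=2747/1136

  seg 0: a=-4 b=1215/284 c=0 d=-121/852
  seg 1: a=5 b=63/142 c=-363/284 d=79/284
  seg 2: a=3 b=-189/142 c=111/284 d=-8/71
  seg 3: a=1 b=-159/142 c=-81/284 d=27/568
S(11/2) = 2747/1136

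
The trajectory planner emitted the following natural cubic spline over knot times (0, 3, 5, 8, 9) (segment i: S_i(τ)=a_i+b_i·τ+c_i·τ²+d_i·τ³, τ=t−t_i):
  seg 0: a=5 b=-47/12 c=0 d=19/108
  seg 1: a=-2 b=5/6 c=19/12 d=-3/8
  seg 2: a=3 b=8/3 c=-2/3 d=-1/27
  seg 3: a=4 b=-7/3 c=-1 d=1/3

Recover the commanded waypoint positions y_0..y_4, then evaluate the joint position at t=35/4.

y_0 = S_0(0) = a_0 = 5
y_1 = S_1(0) = a_1 = -2
y_2 = S_2(0) = a_2 = 3
y_3 = S_3(0) = a_3 = 4
y_4 = S_3(1) = 1
t_q=35/4 is in segment 3 (τ=3/4); S_3(τ)=117/64

y_0=5 y_1=-2 y_2=3 y_3=4 y_4=1
S(35/4) = 117/64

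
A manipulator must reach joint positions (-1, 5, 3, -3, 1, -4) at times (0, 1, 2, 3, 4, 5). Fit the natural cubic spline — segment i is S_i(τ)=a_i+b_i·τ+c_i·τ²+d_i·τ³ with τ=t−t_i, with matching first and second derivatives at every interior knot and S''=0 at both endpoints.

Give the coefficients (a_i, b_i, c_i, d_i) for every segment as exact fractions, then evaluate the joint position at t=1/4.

  seg 0: a=-1 b=1593/209 c=0 d=-339/209
  seg 1: a=5 b=576/209 c=-1017/209 d=23/209
  seg 2: a=3 b=-1389/209 c=-948/209 d=57/11
  seg 3: a=-3 b=-36/209 c=2301/209 d=-1429/209
  seg 4: a=1 b=279/209 c=-1986/209 d=662/209
S(1/4) = 11773/13376

Δ: Δ0=6, Δ1=-2, Δ2=-6, Δ3=4, Δ4=-5
row 1: diag=4, rhs=-48; c'=1/4, d'=-12
row 2: denom=4−1·1/4=15/4; d'=(-24−1·-12)/(15/4)=-16/5
row 3: denom=4−1·4/15=56/15; d'=(60−1·-16/5)/(56/15)=237/14
row 4: denom=4−1·15/56=209/56; d'=(-54−1·237/14)/(209/56)=-3972/209
back: M4=-3972/209
back: M3=237/14−15/56·-3972/209=4602/209
back: M2=-16/5−4/15·4602/209=-1896/209
back: M1=-12−1/4·-1896/209=-2034/209
M: M0=0, M1=-2034/209, M2=-1896/209, M3=4602/209, M4=-3972/209, M5=0
seg 0: a=-1, c=M0/2=0, d=(M1−M0)/(6·1)=-339/209, b=Δ0−h0·(2M0+M1)/6=1593/209
seg 1: a=5, c=M1/2=-1017/209, d=(M2−M1)/(6·1)=23/209, b=Δ1−h1·(2M1+M2)/6=576/209
seg 2: a=3, c=M2/2=-948/209, d=(M3−M2)/(6·1)=57/11, b=Δ2−h2·(2M2+M3)/6=-1389/209
seg 3: a=-3, c=M3/2=2301/209, d=(M4−M3)/(6·1)=-1429/209, b=Δ3−h3·(2M3+M4)/6=-36/209
seg 4: a=1, c=M4/2=-1986/209, d=(M5−M4)/(6·1)=662/209, b=Δ4−h4·(2M4+M5)/6=279/209
t_q=1/4 → seg 0, τ=1/4; S=-1+1593/209·τ+0·τ²+-339/209·τ³=11773/13376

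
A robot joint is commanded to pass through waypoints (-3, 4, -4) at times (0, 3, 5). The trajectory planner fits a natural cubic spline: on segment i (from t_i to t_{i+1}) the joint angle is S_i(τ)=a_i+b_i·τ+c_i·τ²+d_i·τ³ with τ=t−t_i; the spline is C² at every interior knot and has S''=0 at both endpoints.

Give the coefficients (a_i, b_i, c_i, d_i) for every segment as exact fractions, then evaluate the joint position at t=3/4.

Δ: Δ0=7/3, Δ1=-4
row 1: diag=10, rhs=-38; c'=1/5, d'=-19/5
back: M1=-19/5
M: M0=0, M1=-19/5, M2=0
seg 0: a=-3, c=M0/2=0, d=(M1−M0)/(6·3)=-19/90, b=Δ0−h0·(2M0+M1)/6=127/30
seg 1: a=4, c=M1/2=-19/10, d=(M2−M1)/(6·2)=19/60, b=Δ1−h1·(2M1+M2)/6=-22/15
t_q=3/4 → seg 0, τ=3/4; S=-3+127/30·τ+0·τ²+-19/90·τ³=11/128

  seg 0: a=-3 b=127/30 c=0 d=-19/90
  seg 1: a=4 b=-22/15 c=-19/10 d=19/60
S(3/4) = 11/128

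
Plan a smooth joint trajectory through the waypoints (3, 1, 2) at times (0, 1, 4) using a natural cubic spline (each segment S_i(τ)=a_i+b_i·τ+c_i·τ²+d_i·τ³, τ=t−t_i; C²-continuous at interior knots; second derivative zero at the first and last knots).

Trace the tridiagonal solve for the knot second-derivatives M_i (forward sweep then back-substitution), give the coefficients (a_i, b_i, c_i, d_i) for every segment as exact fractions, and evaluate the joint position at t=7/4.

  seg 0: a=3 b=-55/24 c=0 d=7/24
  seg 1: a=1 b=-17/12 c=7/8 d=-7/72
S(7/4) = 199/512

Δ: Δ0=-2, Δ1=1/3
row 1: diag=8, rhs=14; c'=3/8, d'=7/4
back: M1=7/4
M: M0=0, M1=7/4, M2=0
seg 0: a=3, c=M0/2=0, d=(M1−M0)/(6·1)=7/24, b=Δ0−h0·(2M0+M1)/6=-55/24
seg 1: a=1, c=M1/2=7/8, d=(M2−M1)/(6·3)=-7/72, b=Δ1−h1·(2M1+M2)/6=-17/12
t_q=7/4 → seg 1, τ=3/4; S=1+-17/12·τ+7/8·τ²+-7/72·τ³=199/512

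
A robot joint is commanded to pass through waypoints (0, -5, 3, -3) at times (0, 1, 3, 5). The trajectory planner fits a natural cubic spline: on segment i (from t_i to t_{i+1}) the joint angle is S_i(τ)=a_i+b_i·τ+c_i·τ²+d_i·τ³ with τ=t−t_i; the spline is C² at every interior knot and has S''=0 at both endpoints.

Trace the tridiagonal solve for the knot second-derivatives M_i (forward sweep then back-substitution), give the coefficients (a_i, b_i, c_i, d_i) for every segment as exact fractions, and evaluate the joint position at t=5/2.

  seg 0: a=0 b=-153/22 c=0 d=43/22
  seg 1: a=-5 b=-12/11 c=129/22 d=-73/44
  seg 2: a=3 b=27/11 c=-45/11 d=15/22
S(5/2) = 337/352

Δ: Δ0=-5, Δ1=4, Δ2=-3
row 1: diag=6, rhs=54; c'=1/3, d'=9
row 2: denom=8−2·1/3=22/3; d'=(-42−2·9)/(22/3)=-90/11
back: M2=-90/11
back: M1=9−1/3·-90/11=129/11
M: M0=0, M1=129/11, M2=-90/11, M3=0
seg 0: a=0, c=M0/2=0, d=(M1−M0)/(6·1)=43/22, b=Δ0−h0·(2M0+M1)/6=-153/22
seg 1: a=-5, c=M1/2=129/22, d=(M2−M1)/(6·2)=-73/44, b=Δ1−h1·(2M1+M2)/6=-12/11
seg 2: a=3, c=M2/2=-45/11, d=(M3−M2)/(6·2)=15/22, b=Δ2−h2·(2M2+M3)/6=27/11
t_q=5/2 → seg 1, τ=3/2; S=-5+-12/11·τ+129/22·τ²+-73/44·τ³=337/352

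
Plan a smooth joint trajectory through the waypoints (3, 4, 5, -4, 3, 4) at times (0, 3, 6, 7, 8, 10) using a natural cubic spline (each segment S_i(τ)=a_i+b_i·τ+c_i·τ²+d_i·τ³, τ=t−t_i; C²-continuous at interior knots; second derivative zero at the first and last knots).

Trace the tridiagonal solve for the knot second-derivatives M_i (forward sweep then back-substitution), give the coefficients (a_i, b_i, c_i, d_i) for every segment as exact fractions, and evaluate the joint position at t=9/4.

Δ: Δ0=1/3, Δ1=1/3, Δ2=-9, Δ3=7, Δ4=1/2
row 1: diag=12, rhs=0; c'=1/4, d'=0
row 2: denom=8−3·1/4=29/4; d'=(-56−3·0)/(29/4)=-224/29
row 3: denom=4−1·4/29=112/29; d'=(96−1·-224/29)/(112/29)=188/7
row 4: denom=6−1·29/112=643/112; d'=(-39−1·188/7)/(643/112)=-7376/643
back: M4=-7376/643
back: M3=188/7−29/112·-7376/643=19179/643
back: M2=-224/29−4/29·19179/643=-7612/643
back: M1=0−1/4·-7612/643=1903/643
M: M0=0, M1=1903/643, M2=-7612/643, M3=19179/643, M4=-7376/643, M5=0
seg 0: a=3, c=M0/2=0, d=(M1−M0)/(6·3)=1903/11574, b=Δ0−h0·(2M0+M1)/6=-4423/3858
seg 1: a=4, c=M1/2=1903/1286, d=(M2−M1)/(6·3)=-9515/11574, b=Δ1−h1·(2M1+M2)/6=6352/1929
seg 2: a=5, c=M2/2=-3806/643, d=(M3−M2)/(6·1)=26791/3858, b=Δ2−h2·(2M2+M3)/6=-38677/3858
seg 3: a=-4, c=M3/2=19179/1286, d=(M4−M3)/(6·1)=-26555/3858, b=Δ3−h3·(2M3+M4)/6=-1988/1929
seg 4: a=3, c=M4/2=-3688/643, d=(M5−M4)/(6·2)=1844/1929, b=Δ4−h4·(2M4+M5)/6=31433/3858
t_q=9/4 → seg 0, τ=9/4; S=3+-4423/3858·τ+0·τ²+1903/11574·τ³=188751/82304

  seg 0: a=3 b=-4423/3858 c=0 d=1903/11574
  seg 1: a=4 b=6352/1929 c=1903/1286 d=-9515/11574
  seg 2: a=5 b=-38677/3858 c=-3806/643 d=26791/3858
  seg 3: a=-4 b=-1988/1929 c=19179/1286 d=-26555/3858
  seg 4: a=3 b=31433/3858 c=-3688/643 d=1844/1929
S(9/4) = 188751/82304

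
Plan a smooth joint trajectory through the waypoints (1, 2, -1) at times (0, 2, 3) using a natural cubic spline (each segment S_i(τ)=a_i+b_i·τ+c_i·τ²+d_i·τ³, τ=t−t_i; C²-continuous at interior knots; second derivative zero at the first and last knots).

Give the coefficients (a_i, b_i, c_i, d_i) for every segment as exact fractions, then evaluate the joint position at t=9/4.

Δ: Δ0=1/2, Δ1=-3
row 1: diag=6, rhs=-21; c'=1/6, d'=-7/2
back: M1=-7/2
M: M0=0, M1=-7/2, M2=0
seg 0: a=1, c=M0/2=0, d=(M1−M0)/(6·2)=-7/24, b=Δ0−h0·(2M0+M1)/6=5/3
seg 1: a=2, c=M1/2=-7/4, d=(M2−M1)/(6·1)=7/12, b=Δ1−h1·(2M1+M2)/6=-11/6
t_q=9/4 → seg 1, τ=1/4; S=2+-11/6·τ+-7/4·τ²+7/12·τ³=369/256

  seg 0: a=1 b=5/3 c=0 d=-7/24
  seg 1: a=2 b=-11/6 c=-7/4 d=7/12
S(9/4) = 369/256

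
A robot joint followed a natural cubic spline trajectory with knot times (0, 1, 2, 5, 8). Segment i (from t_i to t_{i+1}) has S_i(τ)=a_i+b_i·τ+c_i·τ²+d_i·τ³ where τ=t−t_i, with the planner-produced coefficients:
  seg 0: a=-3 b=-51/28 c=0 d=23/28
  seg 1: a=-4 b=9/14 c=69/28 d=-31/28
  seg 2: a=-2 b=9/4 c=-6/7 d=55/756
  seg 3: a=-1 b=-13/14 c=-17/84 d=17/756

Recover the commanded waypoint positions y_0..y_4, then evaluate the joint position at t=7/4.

y_0 = S_0(0) = a_0 = -3
y_1 = S_1(0) = a_1 = -4
y_2 = S_2(0) = a_2 = -2
y_3 = S_3(0) = a_3 = -1
y_4 = S_3(3) = -5
t_q=7/4 is in segment 1 (τ=3/4); S_1(τ)=-4657/1792

y_0=-3 y_1=-4 y_2=-2 y_3=-1 y_4=-5
S(7/4) = -4657/1792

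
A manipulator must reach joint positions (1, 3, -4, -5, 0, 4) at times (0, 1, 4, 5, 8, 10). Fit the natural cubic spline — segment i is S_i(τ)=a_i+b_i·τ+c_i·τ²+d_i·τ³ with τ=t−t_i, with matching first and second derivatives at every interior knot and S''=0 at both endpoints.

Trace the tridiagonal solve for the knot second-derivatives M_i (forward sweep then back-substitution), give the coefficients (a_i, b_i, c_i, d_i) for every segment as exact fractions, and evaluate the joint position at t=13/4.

Δ: Δ0=2, Δ1=-7/3, Δ2=-1, Δ3=5/3, Δ4=2
row 1: diag=8, rhs=-26; c'=3/8, d'=-13/4
row 2: denom=8−3·3/8=55/8; d'=(8−3·-13/4)/(55/8)=142/55
row 3: denom=8−1·8/55=432/55; d'=(16−1·142/55)/(432/55)=41/24
row 4: denom=10−3·55/144=425/48; d'=(2−3·41/24)/(425/48)=-6/17
back: M4=-6/17
back: M3=41/24−55/144·-6/17=94/51
back: M2=142/55−8/55·94/51=118/51
back: M1=-13/4−3/8·118/51=-70/17
M: M0=0, M1=-70/17, M2=118/51, M3=94/51, M4=-6/17, M5=0
seg 0: a=1, c=M0/2=0, d=(M1−M0)/(6·1)=-35/51, b=Δ0−h0·(2M0+M1)/6=137/51
seg 1: a=3, c=M1/2=-35/17, d=(M2−M1)/(6·3)=164/459, b=Δ1−h1·(2M1+M2)/6=32/51
seg 2: a=-4, c=M2/2=59/51, d=(M3−M2)/(6·1)=-4/51, b=Δ2−h2·(2M2+M3)/6=-106/51
seg 3: a=-5, c=M3/2=47/51, d=(M4−M3)/(6·3)=-56/459, b=Δ3−h3·(2M3+M4)/6=0
seg 4: a=0, c=M4/2=-3/17, d=(M5−M4)/(6·2)=1/34, b=Δ4−h4·(2M4+M5)/6=38/17
t_q=13/4 → seg 1, τ=9/4; S=3+32/51·τ+-35/17·τ²+164/459·τ³=-33/17

  seg 0: a=1 b=137/51 c=0 d=-35/51
  seg 1: a=3 b=32/51 c=-35/17 d=164/459
  seg 2: a=-4 b=-106/51 c=59/51 d=-4/51
  seg 3: a=-5 b=0 c=47/51 d=-56/459
  seg 4: a=0 b=38/17 c=-3/17 d=1/34
S(13/4) = -33/17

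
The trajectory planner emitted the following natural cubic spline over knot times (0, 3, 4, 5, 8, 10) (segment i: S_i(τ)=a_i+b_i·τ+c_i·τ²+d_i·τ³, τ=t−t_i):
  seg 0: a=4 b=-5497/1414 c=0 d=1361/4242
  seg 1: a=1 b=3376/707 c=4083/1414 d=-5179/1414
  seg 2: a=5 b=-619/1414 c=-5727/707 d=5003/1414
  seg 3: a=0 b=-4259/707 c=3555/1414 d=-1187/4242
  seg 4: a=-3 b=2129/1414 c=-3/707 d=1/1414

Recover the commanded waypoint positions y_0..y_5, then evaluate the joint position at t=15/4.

y_0 = S_0(0) = a_0 = 4
y_1 = S_1(0) = a_1 = 1
y_2 = S_2(0) = a_2 = 5
y_3 = S_3(0) = a_3 = 0
y_4 = S_4(0) = a_4 = -3
y_5 = S_4(2) = 0
t_q=15/4 is in segment 1 (τ=3/4); S_1(τ)=421747/90496

y_0=4 y_1=1 y_2=5 y_3=0 y_4=-3 y_5=0
S(15/4) = 421747/90496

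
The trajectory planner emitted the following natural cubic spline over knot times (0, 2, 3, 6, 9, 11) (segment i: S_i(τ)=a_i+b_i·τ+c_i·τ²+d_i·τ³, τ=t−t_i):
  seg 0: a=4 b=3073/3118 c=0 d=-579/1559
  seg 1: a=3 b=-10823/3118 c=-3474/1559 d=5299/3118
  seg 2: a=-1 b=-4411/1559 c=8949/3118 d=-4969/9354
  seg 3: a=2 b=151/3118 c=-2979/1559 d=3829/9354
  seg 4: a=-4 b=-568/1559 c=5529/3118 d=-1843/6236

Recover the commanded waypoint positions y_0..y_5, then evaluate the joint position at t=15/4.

y_0=4 y_1=3 y_2=-1 y_3=2 y_4=-4 y_5=0
S(15/4) = -345565/199552

y_0 = S_0(0) = a_0 = 4
y_1 = S_1(0) = a_1 = 3
y_2 = S_2(0) = a_2 = -1
y_3 = S_3(0) = a_3 = 2
y_4 = S_4(0) = a_4 = -4
y_5 = S_4(2) = 0
t_q=15/4 is in segment 2 (τ=3/4); S_2(τ)=-345565/199552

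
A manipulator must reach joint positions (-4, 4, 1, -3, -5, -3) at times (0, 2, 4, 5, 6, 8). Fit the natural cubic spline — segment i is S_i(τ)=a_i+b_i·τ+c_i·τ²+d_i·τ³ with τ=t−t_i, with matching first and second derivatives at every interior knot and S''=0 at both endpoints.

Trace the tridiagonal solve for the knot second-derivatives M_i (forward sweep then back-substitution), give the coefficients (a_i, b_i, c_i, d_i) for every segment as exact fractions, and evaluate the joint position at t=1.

  seg 0: a=-4 b=2521/482 c=0 d=-593/1928
  seg 1: a=4 b=371/241 c=-1779/964 d=157/964
  seg 2: a=1 b=-937/241 c=-837/964 d=729/964
  seg 3: a=-3 b=-3235/964 c=675/482 d=-43/964
  seg 4: a=-5 b=-166/241 c=1221/964 d=-407/1928
S(1) = 1779/1928

Δ: Δ0=4, Δ1=-3/2, Δ2=-4, Δ3=-2, Δ4=1
row 1: diag=8, rhs=-33; c'=1/4, d'=-33/8
row 2: denom=6−2·1/4=11/2; d'=(-15−2·-33/8)/(11/2)=-27/22
row 3: denom=4−1·2/11=42/11; d'=(12−1·-27/22)/(42/11)=97/28
row 4: denom=6−1·11/42=241/42; d'=(18−1·97/28)/(241/42)=1221/482
back: M4=1221/482
back: M3=97/28−11/42·1221/482=675/241
back: M2=-27/22−2/11·675/241=-837/482
back: M1=-33/8−1/4·-837/482=-1779/482
M: M0=0, M1=-1779/482, M2=-837/482, M3=675/241, M4=1221/482, M5=0
seg 0: a=-4, c=M0/2=0, d=(M1−M0)/(6·2)=-593/1928, b=Δ0−h0·(2M0+M1)/6=2521/482
seg 1: a=4, c=M1/2=-1779/964, d=(M2−M1)/(6·2)=157/964, b=Δ1−h1·(2M1+M2)/6=371/241
seg 2: a=1, c=M2/2=-837/964, d=(M3−M2)/(6·1)=729/964, b=Δ2−h2·(2M2+M3)/6=-937/241
seg 3: a=-3, c=M3/2=675/482, d=(M4−M3)/(6·1)=-43/964, b=Δ3−h3·(2M3+M4)/6=-3235/964
seg 4: a=-5, c=M4/2=1221/964, d=(M5−M4)/(6·2)=-407/1928, b=Δ4−h4·(2M4+M5)/6=-166/241
t_q=1 → seg 0, τ=1; S=-4+2521/482·τ+0·τ²+-593/1928·τ³=1779/1928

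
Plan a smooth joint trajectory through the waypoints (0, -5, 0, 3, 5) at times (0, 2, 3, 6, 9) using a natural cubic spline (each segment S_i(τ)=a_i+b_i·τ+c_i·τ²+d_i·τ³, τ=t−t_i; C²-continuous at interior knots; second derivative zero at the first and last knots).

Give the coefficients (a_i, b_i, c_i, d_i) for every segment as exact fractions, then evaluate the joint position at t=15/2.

  seg 0: a=0 b=-1337/255 c=0 d=1399/2040
  seg 1: a=-5 b=1523/510 c=1399/340 d=-2143/1020
  seg 2: a=0 b=5011/1020 c=-186/85 d=541/1836
  seg 3: a=3 b=-133/510 c=473/1020 d=-473/9180
S(15/2) = 9461/2720

Δ: Δ0=-5/2, Δ1=5, Δ2=1, Δ3=2/3
row 1: diag=6, rhs=45; c'=1/6, d'=15/2
row 2: denom=8−1·1/6=47/6; d'=(-24−1·15/2)/(47/6)=-189/47
row 3: denom=12−3·18/47=510/47; d'=(-2−3·-189/47)/(510/47)=473/510
back: M3=473/510
back: M2=-189/47−18/47·473/510=-372/85
back: M1=15/2−1/6·-372/85=1399/170
M: M0=0, M1=1399/170, M2=-372/85, M3=473/510, M4=0
seg 0: a=0, c=M0/2=0, d=(M1−M0)/(6·2)=1399/2040, b=Δ0−h0·(2M0+M1)/6=-1337/255
seg 1: a=-5, c=M1/2=1399/340, d=(M2−M1)/(6·1)=-2143/1020, b=Δ1−h1·(2M1+M2)/6=1523/510
seg 2: a=0, c=M2/2=-186/85, d=(M3−M2)/(6·3)=541/1836, b=Δ2−h2·(2M2+M3)/6=5011/1020
seg 3: a=3, c=M3/2=473/1020, d=(M4−M3)/(6·3)=-473/9180, b=Δ3−h3·(2M3+M4)/6=-133/510
t_q=15/2 → seg 3, τ=3/2; S=3+-133/510·τ+473/1020·τ²+-473/9180·τ³=9461/2720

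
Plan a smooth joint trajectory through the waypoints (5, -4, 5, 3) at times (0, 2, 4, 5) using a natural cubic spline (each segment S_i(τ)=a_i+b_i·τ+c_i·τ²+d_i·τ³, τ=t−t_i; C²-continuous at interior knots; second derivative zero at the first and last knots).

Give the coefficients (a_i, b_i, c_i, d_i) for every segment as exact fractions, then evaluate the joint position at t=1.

  seg 0: a=5 b=-83/11 c=0 d=67/88
  seg 1: a=-4 b=35/22 c=201/44 d=-137/88
  seg 2: a=5 b=13/11 c=-105/22 d=35/22
S(1) = -157/88

Δ: Δ0=-9/2, Δ1=9/2, Δ2=-2
row 1: diag=8, rhs=54; c'=1/4, d'=27/4
row 2: denom=6−2·1/4=11/2; d'=(-39−2·27/4)/(11/2)=-105/11
back: M2=-105/11
back: M1=27/4−1/4·-105/11=201/22
M: M0=0, M1=201/22, M2=-105/11, M3=0
seg 0: a=5, c=M0/2=0, d=(M1−M0)/(6·2)=67/88, b=Δ0−h0·(2M0+M1)/6=-83/11
seg 1: a=-4, c=M1/2=201/44, d=(M2−M1)/(6·2)=-137/88, b=Δ1−h1·(2M1+M2)/6=35/22
seg 2: a=5, c=M2/2=-105/22, d=(M3−M2)/(6·1)=35/22, b=Δ2−h2·(2M2+M3)/6=13/11
t_q=1 → seg 0, τ=1; S=5+-83/11·τ+0·τ²+67/88·τ³=-157/88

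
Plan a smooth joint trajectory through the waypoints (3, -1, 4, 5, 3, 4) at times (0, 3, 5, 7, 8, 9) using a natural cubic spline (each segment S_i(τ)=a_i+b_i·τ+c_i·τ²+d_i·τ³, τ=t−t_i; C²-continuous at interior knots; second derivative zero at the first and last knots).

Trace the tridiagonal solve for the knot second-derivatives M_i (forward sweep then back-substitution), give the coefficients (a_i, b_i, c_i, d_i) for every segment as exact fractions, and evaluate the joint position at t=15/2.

Δ: Δ0=-4/3, Δ1=5/2, Δ2=1/2, Δ3=-2, Δ4=1
row 1: diag=10, rhs=23; c'=1/5, d'=23/10
row 2: denom=8−2·1/5=38/5; d'=(-12−2·23/10)/(38/5)=-83/38
row 3: denom=6−2·5/19=104/19; d'=(-15−2·-83/38)/(104/19)=-101/52
row 4: denom=4−1·19/104=397/104; d'=(18−1·-101/52)/(397/104)=2074/397
back: M4=2074/397
back: M3=-101/52−19/104·2074/397=-1150/397
back: M2=-83/38−5/19·-1150/397=-1129/794
back: M1=23/10−1/5·-1129/794=1026/397
M: M0=0, M1=1026/397, M2=-1129/794, M3=-1150/397, M4=2074/397, M5=0
seg 0: a=3, c=M0/2=0, d=(M1−M0)/(6·3)=57/397, b=Δ0−h0·(2M0+M1)/6=-3127/1191
seg 1: a=-1, c=M1/2=513/397, d=(M2−M1)/(6·2)=-3181/9528, b=Δ1−h1·(2M1+M2)/6=1490/1191
seg 2: a=4, c=M2/2=-1129/1588, d=(M3−M2)/(6·2)=-1171/9528, b=Δ2−h2·(2M2+M3)/6=5749/2382
seg 3: a=5, c=M3/2=-575/397, d=(M4−M3)/(6·1)=1612/1191, b=Δ3−h3·(2M3+M4)/6=-2269/1191
seg 4: a=3, c=M4/2=1037/397, d=(M5−M4)/(6·1)=-1037/1191, b=Δ4−h4·(2M4+M5)/6=-883/1191
t_q=15/2 → seg 3, τ=1/2; S=5+-2269/1191·τ+-575/397·τ²+1612/1191·τ³=6121/1588

  seg 0: a=3 b=-3127/1191 c=0 d=57/397
  seg 1: a=-1 b=1490/1191 c=513/397 d=-3181/9528
  seg 2: a=4 b=5749/2382 c=-1129/1588 d=-1171/9528
  seg 3: a=5 b=-2269/1191 c=-575/397 d=1612/1191
  seg 4: a=3 b=-883/1191 c=1037/397 d=-1037/1191
S(15/2) = 6121/1588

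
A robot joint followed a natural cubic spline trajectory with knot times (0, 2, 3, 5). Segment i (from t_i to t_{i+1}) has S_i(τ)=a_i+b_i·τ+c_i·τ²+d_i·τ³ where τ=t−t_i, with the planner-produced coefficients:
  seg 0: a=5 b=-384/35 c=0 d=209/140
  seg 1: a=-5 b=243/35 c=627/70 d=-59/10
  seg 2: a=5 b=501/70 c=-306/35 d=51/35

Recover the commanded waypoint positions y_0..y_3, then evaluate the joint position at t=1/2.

y_0=5 y_1=-5 y_2=5 y_3=-4
S(1/2) = -67/224

y_0 = S_0(0) = a_0 = 5
y_1 = S_1(0) = a_1 = -5
y_2 = S_2(0) = a_2 = 5
y_3 = S_2(2) = -4
t_q=1/2 is in segment 0 (τ=1/2); S_0(τ)=-67/224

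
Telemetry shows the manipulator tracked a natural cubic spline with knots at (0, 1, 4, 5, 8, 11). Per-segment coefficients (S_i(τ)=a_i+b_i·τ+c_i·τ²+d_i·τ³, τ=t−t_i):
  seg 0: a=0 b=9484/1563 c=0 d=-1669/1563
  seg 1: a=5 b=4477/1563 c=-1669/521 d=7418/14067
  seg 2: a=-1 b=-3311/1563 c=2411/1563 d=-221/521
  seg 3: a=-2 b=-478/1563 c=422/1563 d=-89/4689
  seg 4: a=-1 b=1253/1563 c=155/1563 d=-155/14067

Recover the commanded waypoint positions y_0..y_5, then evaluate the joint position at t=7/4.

y_0=0 y_1=5 y_2=-1 y_3=-2 y_4=-1 y_5=2
S(7/4) = 92843/16672

y_0 = S_0(0) = a_0 = 0
y_1 = S_1(0) = a_1 = 5
y_2 = S_2(0) = a_2 = -1
y_3 = S_3(0) = a_3 = -2
y_4 = S_4(0) = a_4 = -1
y_5 = S_4(3) = 2
t_q=7/4 is in segment 1 (τ=3/4); S_1(τ)=92843/16672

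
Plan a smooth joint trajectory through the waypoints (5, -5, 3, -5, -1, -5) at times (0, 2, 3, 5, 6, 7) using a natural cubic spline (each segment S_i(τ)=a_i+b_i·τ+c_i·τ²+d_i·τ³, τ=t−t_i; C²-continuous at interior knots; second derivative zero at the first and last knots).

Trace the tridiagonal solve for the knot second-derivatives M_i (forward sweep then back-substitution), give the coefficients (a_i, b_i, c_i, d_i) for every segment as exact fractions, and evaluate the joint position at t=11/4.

  seg 0: a=5 b=-7429/709 c=0 d=971/709
  seg 1: a=-5 b=4223/709 c=5826/709 d=-4377/709
  seg 2: a=3 b=2744/709 c=-7305/709 d=4515/1418
  seg 3: a=-5 b=614/709 c=6240/709 d=-4018/709
  seg 4: a=-1 b=1040/709 c=-5814/709 d=1938/709
S(11/4) = 67381/45376

Δ: Δ0=-5, Δ1=8, Δ2=-4, Δ3=4, Δ4=-4
row 1: diag=6, rhs=78; c'=1/6, d'=13
row 2: denom=6−1·1/6=35/6; d'=(-72−1·13)/(35/6)=-102/7
row 3: denom=6−2·12/35=186/35; d'=(48−2·-102/7)/(186/35)=450/31
row 4: denom=4−1·35/186=709/186; d'=(-48−1·450/31)/(709/186)=-11628/709
back: M4=-11628/709
back: M3=450/31−35/186·-11628/709=12480/709
back: M2=-102/7−12/35·12480/709=-14610/709
back: M1=13−1/6·-14610/709=11652/709
M: M0=0, M1=11652/709, M2=-14610/709, M3=12480/709, M4=-11628/709, M5=0
seg 0: a=5, c=M0/2=0, d=(M1−M0)/(6·2)=971/709, b=Δ0−h0·(2M0+M1)/6=-7429/709
seg 1: a=-5, c=M1/2=5826/709, d=(M2−M1)/(6·1)=-4377/709, b=Δ1−h1·(2M1+M2)/6=4223/709
seg 2: a=3, c=M2/2=-7305/709, d=(M3−M2)/(6·2)=4515/1418, b=Δ2−h2·(2M2+M3)/6=2744/709
seg 3: a=-5, c=M3/2=6240/709, d=(M4−M3)/(6·1)=-4018/709, b=Δ3−h3·(2M3+M4)/6=614/709
seg 4: a=-1, c=M4/2=-5814/709, d=(M5−M4)/(6·1)=1938/709, b=Δ4−h4·(2M4+M5)/6=1040/709
t_q=11/4 → seg 1, τ=3/4; S=-5+4223/709·τ+5826/709·τ²+-4377/709·τ³=67381/45376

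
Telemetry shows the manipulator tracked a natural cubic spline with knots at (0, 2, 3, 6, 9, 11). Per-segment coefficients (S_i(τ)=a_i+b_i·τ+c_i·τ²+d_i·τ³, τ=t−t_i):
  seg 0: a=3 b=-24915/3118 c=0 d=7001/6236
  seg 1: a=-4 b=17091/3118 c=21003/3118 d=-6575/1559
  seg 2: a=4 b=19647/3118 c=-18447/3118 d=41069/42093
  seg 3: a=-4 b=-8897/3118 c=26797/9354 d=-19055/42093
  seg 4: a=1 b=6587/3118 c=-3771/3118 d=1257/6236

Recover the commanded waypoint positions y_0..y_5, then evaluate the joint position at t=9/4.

y_0=3 y_1=-4 y_2=4 y_3=-4 y_4=1 y_5=2
S(9/4) = -226945/99776

y_0 = S_0(0) = a_0 = 3
y_1 = S_1(0) = a_1 = -4
y_2 = S_2(0) = a_2 = 4
y_3 = S_3(0) = a_3 = -4
y_4 = S_4(0) = a_4 = 1
y_5 = S_4(2) = 2
t_q=9/4 is in segment 1 (τ=1/4); S_1(τ)=-226945/99776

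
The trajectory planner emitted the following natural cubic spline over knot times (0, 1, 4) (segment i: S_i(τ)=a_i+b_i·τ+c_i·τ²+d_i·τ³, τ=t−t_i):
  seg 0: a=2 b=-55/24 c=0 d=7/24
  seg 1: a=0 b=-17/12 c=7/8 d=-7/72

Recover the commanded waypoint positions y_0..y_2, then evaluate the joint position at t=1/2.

y_0=2 y_1=0 y_2=1
S(1/2) = 57/64

y_0 = S_0(0) = a_0 = 2
y_1 = S_1(0) = a_1 = 0
y_2 = S_1(3) = 1
t_q=1/2 is in segment 0 (τ=1/2); S_0(τ)=57/64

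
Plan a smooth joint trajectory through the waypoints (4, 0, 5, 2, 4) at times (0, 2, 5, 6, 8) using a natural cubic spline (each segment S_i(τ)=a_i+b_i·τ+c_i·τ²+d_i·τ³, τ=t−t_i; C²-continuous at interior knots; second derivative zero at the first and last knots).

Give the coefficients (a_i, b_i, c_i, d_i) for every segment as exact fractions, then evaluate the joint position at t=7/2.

Δ: Δ0=-2, Δ1=5/3, Δ2=-3, Δ3=1
row 1: diag=10, rhs=22; c'=3/10, d'=11/5
row 2: denom=8−3·3/10=71/10; d'=(-28−3·11/5)/(71/10)=-346/71
row 3: denom=6−1·10/71=416/71; d'=(24−1·-346/71)/(416/71)=1025/208
back: M3=1025/208
back: M2=-346/71−10/71·1025/208=-579/104
back: M1=11/5−3/10·-579/104=805/208
M: M0=0, M1=805/208, M2=-579/104, M3=1025/208, M4=0
seg 0: a=4, c=M0/2=0, d=(M1−M0)/(6·2)=805/2496, b=Δ0−h0·(2M0+M1)/6=-2053/624
seg 1: a=0, c=M1/2=805/416, d=(M2−M1)/(6·3)=-151/288, b=Δ1−h1·(2M1+M2)/6=181/312
seg 2: a=5, c=M2/2=-579/208, d=(M3−M2)/(6·1)=2183/1248, b=Δ2−h2·(2M2+M3)/6=-2453/1248
seg 3: a=2, c=M3/2=1025/416, d=(M4−M3)/(6·2)=-1025/2496, b=Δ3−h3·(2M3+M4)/6=-713/312
t_q=7/2 → seg 1, τ=3/2; S=0+181/312·τ+805/416·τ²+-151/288·τ³=11497/3328

  seg 0: a=4 b=-2053/624 c=0 d=805/2496
  seg 1: a=0 b=181/312 c=805/416 d=-151/288
  seg 2: a=5 b=-2453/1248 c=-579/208 d=2183/1248
  seg 3: a=2 b=-713/312 c=1025/416 d=-1025/2496
S(7/2) = 11497/3328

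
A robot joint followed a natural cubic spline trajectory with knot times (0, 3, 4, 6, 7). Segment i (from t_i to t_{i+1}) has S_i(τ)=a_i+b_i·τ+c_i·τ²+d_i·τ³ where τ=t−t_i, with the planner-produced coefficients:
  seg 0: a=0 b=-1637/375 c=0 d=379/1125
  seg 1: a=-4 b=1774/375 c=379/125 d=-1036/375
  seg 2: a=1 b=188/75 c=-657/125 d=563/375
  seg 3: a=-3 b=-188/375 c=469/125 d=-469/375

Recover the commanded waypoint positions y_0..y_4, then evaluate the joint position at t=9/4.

y_0=0 y_1=-4 y_2=1 y_3=-3 y_4=-1
S(9/4) = -47877/8000

y_0 = S_0(0) = a_0 = 0
y_1 = S_1(0) = a_1 = -4
y_2 = S_2(0) = a_2 = 1
y_3 = S_3(0) = a_3 = -3
y_4 = S_3(1) = -1
t_q=9/4 is in segment 0 (τ=9/4); S_0(τ)=-47877/8000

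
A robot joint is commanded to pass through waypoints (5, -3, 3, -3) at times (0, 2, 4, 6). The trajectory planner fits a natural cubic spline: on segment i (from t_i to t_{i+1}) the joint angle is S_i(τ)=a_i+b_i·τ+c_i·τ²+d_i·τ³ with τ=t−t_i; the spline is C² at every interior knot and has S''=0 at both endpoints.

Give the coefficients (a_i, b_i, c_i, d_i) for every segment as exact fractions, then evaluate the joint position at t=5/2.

  seg 0: a=5 b=-94/15 c=0 d=17/30
  seg 1: a=-3 b=8/15 c=17/5 d=-13/12
  seg 2: a=3 b=17/15 c=-31/10 d=31/60
S(5/2) = -323/160

Δ: Δ0=-4, Δ1=3, Δ2=-3
row 1: diag=8, rhs=42; c'=1/4, d'=21/4
row 2: denom=8−2·1/4=15/2; d'=(-36−2·21/4)/(15/2)=-31/5
back: M2=-31/5
back: M1=21/4−1/4·-31/5=34/5
M: M0=0, M1=34/5, M2=-31/5, M3=0
seg 0: a=5, c=M0/2=0, d=(M1−M0)/(6·2)=17/30, b=Δ0−h0·(2M0+M1)/6=-94/15
seg 1: a=-3, c=M1/2=17/5, d=(M2−M1)/(6·2)=-13/12, b=Δ1−h1·(2M1+M2)/6=8/15
seg 2: a=3, c=M2/2=-31/10, d=(M3−M2)/(6·2)=31/60, b=Δ2−h2·(2M2+M3)/6=17/15
t_q=5/2 → seg 1, τ=1/2; S=-3+8/15·τ+17/5·τ²+-13/12·τ³=-323/160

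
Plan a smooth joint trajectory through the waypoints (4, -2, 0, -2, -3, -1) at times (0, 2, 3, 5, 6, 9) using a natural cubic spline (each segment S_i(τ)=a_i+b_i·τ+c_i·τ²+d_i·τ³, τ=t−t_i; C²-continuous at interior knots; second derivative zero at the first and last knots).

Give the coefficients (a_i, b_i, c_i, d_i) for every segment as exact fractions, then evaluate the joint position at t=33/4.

  seg 0: a=4 b=-21403/4359 c=0 d=4163/8718
  seg 1: a=-2 b=3575/4359 c=4163/1453 d=-7346/4359
  seg 2: a=0 b=6515/4359 c=-3183/1453 d=2056/4359
  seg 3: a=-2 b=-7009/4359 c=929/1453 d=-137/4359
  seg 4: a=-3 b=-1846/4359 c=792/1453 d=-88/1453
S(33/4) = -21891/11624

Δ: Δ0=-3, Δ1=2, Δ2=-1, Δ3=-1, Δ4=2/3
row 1: diag=6, rhs=30; c'=1/6, d'=5
row 2: denom=6−1·1/6=35/6; d'=(-18−1·5)/(35/6)=-138/35
row 3: denom=6−2·12/35=186/35; d'=(0−2·-138/35)/(186/35)=46/31
row 4: denom=8−1·35/186=1453/186; d'=(10−1·46/31)/(1453/186)=1584/1453
back: M4=1584/1453
back: M3=46/31−35/186·1584/1453=1858/1453
back: M2=-138/35−12/35·1858/1453=-6366/1453
back: M1=5−1/6·-6366/1453=8326/1453
M: M0=0, M1=8326/1453, M2=-6366/1453, M3=1858/1453, M4=1584/1453, M5=0
seg 0: a=4, c=M0/2=0, d=(M1−M0)/(6·2)=4163/8718, b=Δ0−h0·(2M0+M1)/6=-21403/4359
seg 1: a=-2, c=M1/2=4163/1453, d=(M2−M1)/(6·1)=-7346/4359, b=Δ1−h1·(2M1+M2)/6=3575/4359
seg 2: a=0, c=M2/2=-3183/1453, d=(M3−M2)/(6·2)=2056/4359, b=Δ2−h2·(2M2+M3)/6=6515/4359
seg 3: a=-2, c=M3/2=929/1453, d=(M4−M3)/(6·1)=-137/4359, b=Δ3−h3·(2M3+M4)/6=-7009/4359
seg 4: a=-3, c=M4/2=792/1453, d=(M5−M4)/(6·3)=-88/1453, b=Δ4−h4·(2M4+M5)/6=-1846/4359
t_q=33/4 → seg 4, τ=9/4; S=-3+-1846/4359·τ+792/1453·τ²+-88/1453·τ³=-21891/11624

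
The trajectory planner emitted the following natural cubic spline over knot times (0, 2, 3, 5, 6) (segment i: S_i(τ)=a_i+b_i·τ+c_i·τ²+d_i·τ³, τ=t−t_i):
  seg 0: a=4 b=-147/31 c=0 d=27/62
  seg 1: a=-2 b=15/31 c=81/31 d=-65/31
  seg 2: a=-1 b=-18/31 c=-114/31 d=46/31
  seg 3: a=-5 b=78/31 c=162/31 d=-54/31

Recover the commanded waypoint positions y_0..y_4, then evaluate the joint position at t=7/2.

y_0 = S_0(0) = a_0 = 4
y_1 = S_1(0) = a_1 = -2
y_2 = S_2(0) = a_2 = -1
y_3 = S_3(0) = a_3 = -5
y_4 = S_3(1) = 1
t_q=7/2 is in segment 2 (τ=1/2); S_2(τ)=-251/124

y_0=4 y_1=-2 y_2=-1 y_3=-5 y_4=1
S(7/2) = -251/124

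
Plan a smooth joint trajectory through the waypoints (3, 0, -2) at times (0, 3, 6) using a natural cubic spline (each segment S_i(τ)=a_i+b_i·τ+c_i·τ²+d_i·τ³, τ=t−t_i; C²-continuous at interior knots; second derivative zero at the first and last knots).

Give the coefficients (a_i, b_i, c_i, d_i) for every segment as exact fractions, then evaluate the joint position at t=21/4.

Δ: Δ0=-1, Δ1=-2/3
row 1: diag=12, rhs=2; c'=1/4, d'=1/6
back: M1=1/6
M: M0=0, M1=1/6, M2=0
seg 0: a=3, c=M0/2=0, d=(M1−M0)/(6·3)=1/108, b=Δ0−h0·(2M0+M1)/6=-13/12
seg 1: a=0, c=M1/2=1/12, d=(M2−M1)/(6·3)=-1/108, b=Δ1−h1·(2M1+M2)/6=-5/6
t_q=21/4 → seg 1, τ=9/4; S=0+-5/6·τ+1/12·τ²+-1/108·τ³=-399/256

  seg 0: a=3 b=-13/12 c=0 d=1/108
  seg 1: a=0 b=-5/6 c=1/12 d=-1/108
S(21/4) = -399/256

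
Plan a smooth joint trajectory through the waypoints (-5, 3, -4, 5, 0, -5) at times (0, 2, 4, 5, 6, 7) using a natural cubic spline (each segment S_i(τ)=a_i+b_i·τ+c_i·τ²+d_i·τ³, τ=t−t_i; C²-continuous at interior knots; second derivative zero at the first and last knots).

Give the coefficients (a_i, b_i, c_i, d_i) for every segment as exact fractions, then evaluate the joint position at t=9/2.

  seg 0: a=-5 b=1194/157 c=0 d=-283/314
  seg 1: a=3 b=-504/157 c=-849/157 d=3305/1256
  seg 2: a=-4 b=2115/314 c=6519/628 d=-5097/628
  seg 3: a=5 b=1977/628 c=-2193/157 d=3655/628
  seg 4: a=0 b=-2301/314 c=2193/628 d=-731/628
S(9/2) = 4765/5024

Δ: Δ0=4, Δ1=-7/2, Δ2=9, Δ3=-5, Δ4=-5
row 1: diag=8, rhs=-45; c'=1/4, d'=-45/8
row 2: denom=6−2·1/4=11/2; d'=(75−2·-45/8)/(11/2)=345/22
row 3: denom=4−1·2/11=42/11; d'=(-84−1·345/22)/(42/11)=-731/28
row 4: denom=4−1·11/42=157/42; d'=(0−1·-731/28)/(157/42)=2193/314
back: M4=2193/314
back: M3=-731/28−11/42·2193/314=-4386/157
back: M2=345/22−2/11·-4386/157=6519/314
back: M1=-45/8−1/4·6519/314=-1698/157
M: M0=0, M1=-1698/157, M2=6519/314, M3=-4386/157, M4=2193/314, M5=0
seg 0: a=-5, c=M0/2=0, d=(M1−M0)/(6·2)=-283/314, b=Δ0−h0·(2M0+M1)/6=1194/157
seg 1: a=3, c=M1/2=-849/157, d=(M2−M1)/(6·2)=3305/1256, b=Δ1−h1·(2M1+M2)/6=-504/157
seg 2: a=-4, c=M2/2=6519/628, d=(M3−M2)/(6·1)=-5097/628, b=Δ2−h2·(2M2+M3)/6=2115/314
seg 3: a=5, c=M3/2=-2193/157, d=(M4−M3)/(6·1)=3655/628, b=Δ3−h3·(2M3+M4)/6=1977/628
seg 4: a=0, c=M4/2=2193/628, d=(M5−M4)/(6·1)=-731/628, b=Δ4−h4·(2M4+M5)/6=-2301/314
t_q=9/2 → seg 2, τ=1/2; S=-4+2115/314·τ+6519/628·τ²+-5097/628·τ³=4765/5024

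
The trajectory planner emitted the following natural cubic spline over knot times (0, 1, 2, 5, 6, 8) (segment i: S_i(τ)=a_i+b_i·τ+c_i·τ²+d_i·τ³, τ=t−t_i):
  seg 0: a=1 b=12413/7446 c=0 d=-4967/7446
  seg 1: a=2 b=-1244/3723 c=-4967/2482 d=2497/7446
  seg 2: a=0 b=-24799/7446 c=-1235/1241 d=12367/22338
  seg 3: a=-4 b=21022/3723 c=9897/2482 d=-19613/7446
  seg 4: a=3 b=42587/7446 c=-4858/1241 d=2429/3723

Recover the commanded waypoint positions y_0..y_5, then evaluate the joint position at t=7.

y_0 = S_0(0) = a_0 = 1
y_1 = S_1(0) = a_1 = 2
y_2 = S_2(0) = a_2 = 0
y_3 = S_3(0) = a_3 = -4
y_4 = S_4(0) = a_4 = 3
y_5 = S_4(2) = 4
t_q=7 is in segment 4 (τ=1); S_4(τ)=13545/2482

y_0=1 y_1=2 y_2=0 y_3=-4 y_4=3 y_5=4
S(7) = 13545/2482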